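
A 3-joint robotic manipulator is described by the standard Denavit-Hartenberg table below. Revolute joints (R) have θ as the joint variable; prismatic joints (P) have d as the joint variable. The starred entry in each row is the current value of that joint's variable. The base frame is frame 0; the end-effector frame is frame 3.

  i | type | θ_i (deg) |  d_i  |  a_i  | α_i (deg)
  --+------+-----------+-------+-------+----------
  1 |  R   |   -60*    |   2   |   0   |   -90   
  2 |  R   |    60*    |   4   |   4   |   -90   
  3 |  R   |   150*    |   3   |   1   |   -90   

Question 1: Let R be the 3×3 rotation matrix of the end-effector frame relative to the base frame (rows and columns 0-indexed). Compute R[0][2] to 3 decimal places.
0.625

End-effector z-axis (col 2 of R) = (0.6250,0.6495,0.4330)
R[0][2] = 0.6250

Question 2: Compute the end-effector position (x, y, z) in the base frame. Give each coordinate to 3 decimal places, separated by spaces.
after link 1: o_1 = (0.0000, 0.0000, 2.0000)
after link 2: o_2 = (4.4641, 0.2679, -1.4641)
after link 3: o_3 = (2.5155, 2.6429, -2.2141)

2.516 2.643 -2.214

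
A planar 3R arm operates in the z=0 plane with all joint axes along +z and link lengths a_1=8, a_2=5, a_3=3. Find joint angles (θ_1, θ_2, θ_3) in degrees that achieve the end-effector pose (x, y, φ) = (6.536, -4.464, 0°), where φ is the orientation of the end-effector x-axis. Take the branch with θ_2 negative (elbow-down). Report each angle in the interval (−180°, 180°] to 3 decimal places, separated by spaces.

-13.240 -135.001 148.241

wrist centre = target − a_3·(cos φ, sin φ) = (3.5360, -4.4640)
cos θ_2 = (32.4306−8²−5²)/(2·8·5) = -0.7071; θ_2 = -135.0009° (elbow-down)
β = atan2(-4.4640,3.5360) = -51.6167°; ψ = atan2(-3.5355,4.4644) = -38.3766°
θ_1 = β − ψ = -13.2402°
θ_3 = φ − θ_1 − θ_2 = 148.2410° (wrapped to (-180°,180°])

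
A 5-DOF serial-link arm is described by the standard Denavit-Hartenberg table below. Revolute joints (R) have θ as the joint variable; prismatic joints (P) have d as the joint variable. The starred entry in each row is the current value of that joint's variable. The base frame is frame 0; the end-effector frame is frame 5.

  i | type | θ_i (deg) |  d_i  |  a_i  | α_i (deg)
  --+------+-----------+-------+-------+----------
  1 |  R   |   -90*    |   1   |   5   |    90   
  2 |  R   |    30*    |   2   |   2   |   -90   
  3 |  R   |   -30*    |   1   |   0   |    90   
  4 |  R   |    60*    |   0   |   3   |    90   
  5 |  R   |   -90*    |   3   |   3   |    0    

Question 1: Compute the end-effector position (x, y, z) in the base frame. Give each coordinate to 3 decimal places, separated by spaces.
after link 1: o_1 = (0.0000, -5.0000, 1.0000)
after link 2: o_2 = (-2.0000, -6.7321, 2.0000)
after link 3: o_3 = (-2.0000, -6.2321, 2.8660)
after link 4: o_4 = (-2.7500, -6.0580, 5.7655)
after link 5: o_5 = (-1.4510, -10.0556, 6.3415)

-1.451 -10.056 6.342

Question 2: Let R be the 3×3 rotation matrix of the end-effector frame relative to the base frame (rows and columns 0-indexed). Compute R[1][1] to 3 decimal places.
End-effector y-axis (col 1 of R) = (-0.2500,0.0580,0.9665)
R[1][1] = 0.0580

0.058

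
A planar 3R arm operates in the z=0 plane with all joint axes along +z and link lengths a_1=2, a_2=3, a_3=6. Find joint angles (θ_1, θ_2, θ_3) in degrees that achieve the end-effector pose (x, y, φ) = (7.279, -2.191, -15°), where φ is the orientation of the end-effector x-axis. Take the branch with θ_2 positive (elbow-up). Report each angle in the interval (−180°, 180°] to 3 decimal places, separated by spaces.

wrist centre = target − a_3·(cos φ, sin φ) = (1.4834, -0.6381)
cos θ_2 = (2.6078−2²−3²)/(2·2·3) = -0.8660; θ_2 = 149.9994° (elbow-up)
β = atan2(-0.6381,1.4834) = -23.2744°; ψ = atan2(1.5000,-0.5981) = 111.7371°
θ_1 = β − ψ = -135.0115°
θ_3 = φ − θ_1 − θ_2 = -29.9879° (wrapped to (-180°,180°])

-135.011 149.999 -29.988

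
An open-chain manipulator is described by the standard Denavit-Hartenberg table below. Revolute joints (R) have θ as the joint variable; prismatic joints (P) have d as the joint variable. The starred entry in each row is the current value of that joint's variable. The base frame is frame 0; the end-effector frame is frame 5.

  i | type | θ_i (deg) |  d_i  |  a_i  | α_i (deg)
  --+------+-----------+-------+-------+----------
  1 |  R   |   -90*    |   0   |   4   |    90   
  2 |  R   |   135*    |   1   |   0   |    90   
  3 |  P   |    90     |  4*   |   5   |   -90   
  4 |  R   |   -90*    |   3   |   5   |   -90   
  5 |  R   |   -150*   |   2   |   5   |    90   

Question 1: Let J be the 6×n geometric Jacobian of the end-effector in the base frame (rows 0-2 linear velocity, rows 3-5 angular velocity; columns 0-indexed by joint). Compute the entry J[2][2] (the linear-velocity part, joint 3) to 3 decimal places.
0.707

prismatic axis z_2 = (0.0000,-0.7071,0.7071)
J_v[:, 2] = z_2; J_ω[:, 2] = (0,0,0)
entry J[2][2] = 0.7071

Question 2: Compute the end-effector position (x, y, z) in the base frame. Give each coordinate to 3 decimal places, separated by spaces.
after link 1: o_1 = (0.0000, -4.0000, 0.0000)
after link 2: o_2 = (-1.0000, -4.0000, 0.0000)
after link 3: o_3 = (-6.0000, -6.8284, 2.8284)
after link 4: o_4 = (-6.0000, -12.4853, 4.2426)
after link 5: o_5 = (-8.0000, -11.1912, -0.5870)

-8.000 -11.191 -0.587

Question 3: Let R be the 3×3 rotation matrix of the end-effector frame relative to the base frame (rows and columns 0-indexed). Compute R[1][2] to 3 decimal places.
End-effector z-axis (col 2 of R) = (-0.0000,0.9659,0.2588)
R[1][2] = 0.9659

0.966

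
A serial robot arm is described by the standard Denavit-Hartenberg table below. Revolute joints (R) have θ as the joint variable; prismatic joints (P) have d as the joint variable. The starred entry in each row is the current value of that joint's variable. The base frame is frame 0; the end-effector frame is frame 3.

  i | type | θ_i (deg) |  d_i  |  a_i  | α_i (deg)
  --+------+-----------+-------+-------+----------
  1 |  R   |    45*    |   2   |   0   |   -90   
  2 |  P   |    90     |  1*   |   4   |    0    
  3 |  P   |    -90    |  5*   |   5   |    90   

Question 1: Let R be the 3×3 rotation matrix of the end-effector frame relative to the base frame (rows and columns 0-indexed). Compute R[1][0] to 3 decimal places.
End-effector x-axis (col 0 of R) = (0.7071,0.7071,0.0000)
R[1][0] = 0.7071

0.707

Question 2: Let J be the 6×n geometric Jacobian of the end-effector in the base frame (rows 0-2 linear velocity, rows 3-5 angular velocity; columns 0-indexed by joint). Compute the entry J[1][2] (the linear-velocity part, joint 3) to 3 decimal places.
0.707

prismatic axis z_2 = (-0.7071,0.7071,0.0000)
J_v[:, 2] = z_2; J_ω[:, 2] = (0,0,0)
entry J[1][2] = 0.7071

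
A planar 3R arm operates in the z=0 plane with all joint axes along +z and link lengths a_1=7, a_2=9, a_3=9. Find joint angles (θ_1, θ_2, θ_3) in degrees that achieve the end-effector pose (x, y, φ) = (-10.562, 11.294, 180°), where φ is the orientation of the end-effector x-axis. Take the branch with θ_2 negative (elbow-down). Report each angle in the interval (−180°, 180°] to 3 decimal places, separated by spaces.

150.001 -90.003 120.002

wrist centre = target − a_3·(cos φ, sin φ) = (-1.5620, 11.2940)
cos θ_2 = (129.9943−7²−9²)/(2·7·9) = -0.0000; θ_2 = -90.0026° (elbow-down)
β = atan2(11.2940,-1.5620) = 97.8743°; ψ = atan2(-9.0000,6.9996) = -52.1266°
θ_1 = β − ψ = 150.0009°
θ_3 = φ − θ_1 − θ_2 = 120.0017° (wrapped to (-180°,180°])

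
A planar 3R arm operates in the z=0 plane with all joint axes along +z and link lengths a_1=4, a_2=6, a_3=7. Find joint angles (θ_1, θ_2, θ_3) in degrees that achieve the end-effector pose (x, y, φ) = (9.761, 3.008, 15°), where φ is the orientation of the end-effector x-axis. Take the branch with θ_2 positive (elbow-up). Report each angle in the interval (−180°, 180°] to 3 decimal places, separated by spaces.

wrist centre = target − a_3·(cos φ, sin φ) = (2.9995, 1.1963)
cos θ_2 = (10.4282−4²−6²)/(2·4·6) = -0.8661; θ_2 = 150.0062° (elbow-up)
β = atan2(1.1963,2.9995) = 21.7431°; ψ = atan2(2.9994,-1.1965) = 111.7471°
θ_1 = β − ψ = -90.0041°
θ_3 = φ − θ_1 − θ_2 = -45.0022° (wrapped to (-180°,180°])

-90.004 150.006 -45.002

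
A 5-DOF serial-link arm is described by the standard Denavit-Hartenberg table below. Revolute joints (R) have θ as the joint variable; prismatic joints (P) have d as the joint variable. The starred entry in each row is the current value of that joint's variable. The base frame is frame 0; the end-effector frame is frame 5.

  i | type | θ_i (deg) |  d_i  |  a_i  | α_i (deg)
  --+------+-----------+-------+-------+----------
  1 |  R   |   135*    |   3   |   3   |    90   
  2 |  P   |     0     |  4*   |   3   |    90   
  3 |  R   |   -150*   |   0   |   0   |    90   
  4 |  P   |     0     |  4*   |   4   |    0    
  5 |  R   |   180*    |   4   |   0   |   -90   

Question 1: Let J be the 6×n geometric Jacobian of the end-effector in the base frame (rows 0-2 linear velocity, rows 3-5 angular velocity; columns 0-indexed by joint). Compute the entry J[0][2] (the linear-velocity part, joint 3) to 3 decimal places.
-1.793

axis z_2 = (0.0000,0.0000,-1.0000); lever o_n−o_2 = (8.7627,-1.7932,0.0000)
cross product → J_v[:, 2] = (-1.7932,-8.7627,-0.0000)
J_ω[:, 2] = z_2
entry J[0][2] = -1.7932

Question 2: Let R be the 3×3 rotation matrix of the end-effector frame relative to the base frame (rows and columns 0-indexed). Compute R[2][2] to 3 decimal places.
End-effector z-axis (col 2 of R) = (-0.0000,0.0000,1.0000)
R[2][2] = 1.0000

1.000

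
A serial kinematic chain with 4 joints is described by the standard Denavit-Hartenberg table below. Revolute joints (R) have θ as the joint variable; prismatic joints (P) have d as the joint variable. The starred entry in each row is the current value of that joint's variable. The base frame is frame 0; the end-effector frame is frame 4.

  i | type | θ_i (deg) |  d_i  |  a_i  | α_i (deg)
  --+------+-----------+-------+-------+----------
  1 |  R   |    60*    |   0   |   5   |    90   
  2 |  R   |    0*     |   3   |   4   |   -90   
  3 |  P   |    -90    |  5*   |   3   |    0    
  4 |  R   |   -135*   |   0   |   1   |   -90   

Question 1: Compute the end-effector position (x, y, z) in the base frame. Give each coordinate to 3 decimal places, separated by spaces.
after link 1: o_1 = (2.5000, 4.3301, 0.0000)
after link 2: o_2 = (7.0981, 6.2942, 0.0000)
after link 3: o_3 = (9.6962, 4.7942, 5.0000)
after link 4: o_4 = (8.7302, 4.5354, 5.0000)

8.730 4.535 5.000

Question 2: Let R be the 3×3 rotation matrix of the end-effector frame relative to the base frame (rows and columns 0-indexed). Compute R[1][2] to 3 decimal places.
End-effector z-axis (col 2 of R) = (0.2588,-0.9659,0.0000)
R[1][2] = -0.9659

-0.966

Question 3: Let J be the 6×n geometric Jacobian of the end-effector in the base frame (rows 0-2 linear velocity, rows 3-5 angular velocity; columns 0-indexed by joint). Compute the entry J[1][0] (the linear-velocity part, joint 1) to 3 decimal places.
8.730

axis z_0 = ẑ; lever o_n−o_0 = (8.7302,4.5354,5.0000)
cross product → J_v[:, 0] = (-4.5354,8.7302,0.0000)
J_ω[:, 0] = z_0
entry J[1][0] = 8.7302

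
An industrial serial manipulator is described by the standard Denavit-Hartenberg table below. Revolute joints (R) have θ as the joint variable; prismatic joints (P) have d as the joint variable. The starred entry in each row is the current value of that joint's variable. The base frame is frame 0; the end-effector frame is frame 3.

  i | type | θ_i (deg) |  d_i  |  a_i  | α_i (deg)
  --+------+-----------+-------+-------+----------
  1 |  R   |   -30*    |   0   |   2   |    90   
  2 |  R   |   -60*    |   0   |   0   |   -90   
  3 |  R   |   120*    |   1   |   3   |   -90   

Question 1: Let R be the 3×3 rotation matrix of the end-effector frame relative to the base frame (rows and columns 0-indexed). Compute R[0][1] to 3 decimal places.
-0.750

End-effector y-axis (col 1 of R) = (-0.7500,0.4330,-0.5000)
R[0][1] = -0.7500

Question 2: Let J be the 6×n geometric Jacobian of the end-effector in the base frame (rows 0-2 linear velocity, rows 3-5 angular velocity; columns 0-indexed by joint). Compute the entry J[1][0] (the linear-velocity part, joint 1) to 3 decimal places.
3.132

axis z_0 = ẑ; lever o_n−o_0 = (3.1316,1.1920,1.7990)
cross product → J_v[:, 0] = (-1.1920,3.1316,0.0000)
J_ω[:, 0] = z_0
entry J[1][0] = 3.1316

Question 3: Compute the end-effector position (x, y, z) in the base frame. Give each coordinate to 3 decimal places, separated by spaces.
after link 1: o_1 = (1.7321, -1.0000, 0.0000)
after link 2: o_2 = (1.7321, -1.0000, 0.0000)
after link 3: o_3 = (3.1316, 1.1920, 1.7990)

3.132 1.192 1.799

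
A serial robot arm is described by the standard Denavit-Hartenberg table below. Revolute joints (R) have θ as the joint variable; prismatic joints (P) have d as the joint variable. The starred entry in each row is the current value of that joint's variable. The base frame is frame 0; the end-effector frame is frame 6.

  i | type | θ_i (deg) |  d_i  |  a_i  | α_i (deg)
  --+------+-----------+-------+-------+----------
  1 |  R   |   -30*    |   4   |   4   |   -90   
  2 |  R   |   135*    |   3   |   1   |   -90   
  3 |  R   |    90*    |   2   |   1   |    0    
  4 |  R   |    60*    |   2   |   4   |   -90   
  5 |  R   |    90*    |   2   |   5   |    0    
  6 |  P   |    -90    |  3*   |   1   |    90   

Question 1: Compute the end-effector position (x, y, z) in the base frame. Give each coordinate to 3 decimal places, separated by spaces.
after link 1: o_1 = (3.4641, -2.0000, 4.0000)
after link 2: o_2 = (4.3517, 0.9516, 3.2929)
after link 3: o_3 = (2.6270, 0.7927, 4.7071)
after link 4: o_4 = (2.5236, -1.4570, 8.5708)
after link 5: o_5 = (7.0638, -2.0783, 5.7424)
after link 6: o_6 = (9.5617, -1.0978, 7.4154)

9.562 -1.098 7.415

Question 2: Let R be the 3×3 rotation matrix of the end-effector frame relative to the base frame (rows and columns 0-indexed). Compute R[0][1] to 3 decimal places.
End-effector y-axis (col 1 of R) = (0.7392,0.5732,0.3536)
R[0][1] = 0.7392

0.739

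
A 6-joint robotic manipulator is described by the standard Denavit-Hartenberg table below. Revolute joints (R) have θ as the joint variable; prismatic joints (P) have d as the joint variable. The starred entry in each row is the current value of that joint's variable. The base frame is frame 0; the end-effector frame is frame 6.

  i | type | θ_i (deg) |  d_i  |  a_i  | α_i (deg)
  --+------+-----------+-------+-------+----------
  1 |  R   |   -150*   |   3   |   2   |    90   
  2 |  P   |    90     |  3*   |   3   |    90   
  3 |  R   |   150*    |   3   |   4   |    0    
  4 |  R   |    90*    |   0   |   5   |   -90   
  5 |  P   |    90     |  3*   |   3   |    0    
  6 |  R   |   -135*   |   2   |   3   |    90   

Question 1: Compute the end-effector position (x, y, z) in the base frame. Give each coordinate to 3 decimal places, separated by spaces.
after link 1: o_1 = (-1.7321, -1.0000, 3.0000)
after link 2: o_2 = (-3.2321, 1.5981, 6.0000)
after link 3: o_3 = (-6.8301, 1.8301, 2.5359)
after link 4: o_4 = (-4.6651, -1.9199, 0.0359)
after link 5: o_5 = (-1.3170, -1.7189, 2.6340)
after link 6: o_6 = (-1.7355, -5.2366, 3.3054)

-1.736 -5.237 3.305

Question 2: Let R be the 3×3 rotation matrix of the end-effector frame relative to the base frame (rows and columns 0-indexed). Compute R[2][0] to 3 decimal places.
-0.354

End-effector x-axis (col 0 of R) = (-0.3062,-0.8839,-0.3536)
R[2][0] = -0.3536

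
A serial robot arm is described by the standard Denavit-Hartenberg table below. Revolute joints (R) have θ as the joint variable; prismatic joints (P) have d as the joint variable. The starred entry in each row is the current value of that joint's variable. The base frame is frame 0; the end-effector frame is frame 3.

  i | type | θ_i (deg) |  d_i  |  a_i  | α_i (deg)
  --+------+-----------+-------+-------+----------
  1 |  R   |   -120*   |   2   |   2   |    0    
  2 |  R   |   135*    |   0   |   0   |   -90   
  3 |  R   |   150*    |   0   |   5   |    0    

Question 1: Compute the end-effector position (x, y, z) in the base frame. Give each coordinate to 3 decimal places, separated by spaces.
-5.183 -2.853 -0.500

after link 1: o_1 = (-1.0000, -1.7321, 2.0000)
after link 2: o_2 = (-1.0000, -1.7321, 2.0000)
after link 3: o_3 = (-5.1826, -2.8528, -0.5000)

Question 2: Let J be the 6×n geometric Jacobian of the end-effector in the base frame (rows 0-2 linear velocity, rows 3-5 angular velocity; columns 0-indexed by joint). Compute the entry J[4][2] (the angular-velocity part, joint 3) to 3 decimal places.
0.966

axis z_2 = (-0.2588,0.9659,0.0000); lever o_n−o_2 = (-4.1826,-1.1207,-2.5000)
cross product → J_v[:, 2] = (-2.4148,-0.6470,4.3301)
J_ω[:, 2] = z_2
entry J[4][2] = 0.9659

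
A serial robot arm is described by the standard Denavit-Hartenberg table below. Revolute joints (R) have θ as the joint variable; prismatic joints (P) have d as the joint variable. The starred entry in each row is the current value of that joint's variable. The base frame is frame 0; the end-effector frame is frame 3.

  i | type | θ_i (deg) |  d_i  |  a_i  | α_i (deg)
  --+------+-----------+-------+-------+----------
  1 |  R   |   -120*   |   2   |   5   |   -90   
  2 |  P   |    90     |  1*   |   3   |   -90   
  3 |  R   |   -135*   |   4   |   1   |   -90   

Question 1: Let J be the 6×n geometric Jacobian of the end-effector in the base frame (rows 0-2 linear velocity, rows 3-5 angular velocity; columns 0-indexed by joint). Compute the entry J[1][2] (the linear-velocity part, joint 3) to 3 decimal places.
-0.354

axis z_2 = (0.5000,0.8660,-0.0000); lever o_n−o_2 = (2.6124,3.1105,0.7071)
cross product → J_v[:, 2] = (0.6124,-0.3536,-0.7071)
J_ω[:, 2] = z_2
entry J[1][2] = -0.3536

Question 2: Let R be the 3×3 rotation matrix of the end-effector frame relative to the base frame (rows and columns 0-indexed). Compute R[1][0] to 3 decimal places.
End-effector x-axis (col 0 of R) = (0.6124,-0.3536,0.7071)
R[1][0] = -0.3536

-0.354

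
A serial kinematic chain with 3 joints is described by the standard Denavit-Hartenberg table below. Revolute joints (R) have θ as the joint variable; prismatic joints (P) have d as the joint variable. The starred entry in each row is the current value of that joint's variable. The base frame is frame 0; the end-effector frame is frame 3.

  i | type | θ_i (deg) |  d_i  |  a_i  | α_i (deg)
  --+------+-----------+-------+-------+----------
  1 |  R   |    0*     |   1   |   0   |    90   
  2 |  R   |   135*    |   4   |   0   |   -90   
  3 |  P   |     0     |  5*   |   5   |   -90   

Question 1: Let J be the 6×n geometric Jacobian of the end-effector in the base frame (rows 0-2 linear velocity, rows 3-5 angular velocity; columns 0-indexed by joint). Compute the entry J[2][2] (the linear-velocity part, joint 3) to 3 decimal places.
prismatic axis z_2 = (-0.7071,-0.0000,-0.7071)
J_v[:, 2] = z_2; J_ω[:, 2] = (0,0,0)
entry J[2][2] = -0.7071

-0.707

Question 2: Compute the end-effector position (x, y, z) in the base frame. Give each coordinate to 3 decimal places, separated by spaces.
after link 1: o_1 = (0.0000, 0.0000, 1.0000)
after link 2: o_2 = (0.0000, -4.0000, 1.0000)
after link 3: o_3 = (-7.0711, -4.0000, 1.0000)

-7.071 -4.000 1.000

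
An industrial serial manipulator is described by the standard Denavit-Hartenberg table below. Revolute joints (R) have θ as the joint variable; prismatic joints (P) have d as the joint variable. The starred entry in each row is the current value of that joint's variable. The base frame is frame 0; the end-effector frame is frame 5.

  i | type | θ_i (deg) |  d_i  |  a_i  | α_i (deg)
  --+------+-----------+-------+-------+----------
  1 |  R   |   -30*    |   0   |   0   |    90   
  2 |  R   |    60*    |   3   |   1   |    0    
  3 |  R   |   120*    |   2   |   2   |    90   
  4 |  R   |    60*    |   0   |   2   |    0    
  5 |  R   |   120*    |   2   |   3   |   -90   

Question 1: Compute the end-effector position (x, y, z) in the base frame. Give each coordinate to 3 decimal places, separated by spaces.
after link 1: o_1 = (0.0000, 0.0000, 0.0000)
after link 2: o_2 = (-1.0670, -2.8481, 0.8660)
after link 3: o_3 = (-3.7990, -3.5801, 0.8660)
after link 4: o_4 = (-5.5311, -4.5801, 0.8660)
after link 5: o_5 = (-2.9330, -6.0801, 2.8660)

-2.933 -6.080 2.866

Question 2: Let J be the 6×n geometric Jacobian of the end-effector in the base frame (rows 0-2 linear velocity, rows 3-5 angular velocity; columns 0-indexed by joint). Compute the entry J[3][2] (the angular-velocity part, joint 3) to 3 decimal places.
-0.500

axis z_2 = (-0.5000,-0.8660,0.0000); lever o_n−o_2 = (-1.8660,-3.2321,2.0000)
cross product → J_v[:, 2] = (-1.7321,1.0000,0.0000)
J_ω[:, 2] = z_2
entry J[3][2] = -0.5000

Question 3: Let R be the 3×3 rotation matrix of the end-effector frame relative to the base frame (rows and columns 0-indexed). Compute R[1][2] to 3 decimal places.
End-effector z-axis (col 2 of R) = (0.5000,0.8660,0.0000)
R[1][2] = 0.8660

0.866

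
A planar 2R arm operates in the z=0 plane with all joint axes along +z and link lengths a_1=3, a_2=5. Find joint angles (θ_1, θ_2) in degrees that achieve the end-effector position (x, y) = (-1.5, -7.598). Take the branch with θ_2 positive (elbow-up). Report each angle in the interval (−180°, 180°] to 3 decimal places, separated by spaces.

-120.003 30.004

cos θ_2 = (59.9796−3²−5²)/(2·3·5) = 0.8660; θ_2 = 30.0044° (elbow-up)
β = atan2(-7.5980,-1.5000) = -101.1677°; ψ = atan2(2.5003,7.3299) = 18.8352°
θ_1 = β − ψ = -120.0029°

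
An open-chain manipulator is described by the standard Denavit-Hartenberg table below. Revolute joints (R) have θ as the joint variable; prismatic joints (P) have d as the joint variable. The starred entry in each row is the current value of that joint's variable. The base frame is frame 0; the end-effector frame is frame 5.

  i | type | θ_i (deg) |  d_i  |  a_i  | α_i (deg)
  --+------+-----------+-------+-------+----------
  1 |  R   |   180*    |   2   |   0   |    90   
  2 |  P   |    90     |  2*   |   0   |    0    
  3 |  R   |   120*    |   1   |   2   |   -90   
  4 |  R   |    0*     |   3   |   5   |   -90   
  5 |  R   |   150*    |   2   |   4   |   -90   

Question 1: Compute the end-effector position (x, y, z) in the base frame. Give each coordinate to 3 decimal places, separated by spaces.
2.562 1.000 -0.634

after link 1: o_1 = (0.0000, 0.0000, 2.0000)
after link 2: o_2 = (0.0000, 2.0000, 2.0000)
after link 3: o_3 = (1.7321, 3.0000, 1.0000)
after link 4: o_4 = (4.5622, 3.0000, -4.0981)
after link 5: o_5 = (2.5622, 1.0000, -0.6340)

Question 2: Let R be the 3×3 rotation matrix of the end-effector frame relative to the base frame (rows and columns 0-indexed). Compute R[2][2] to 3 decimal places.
-0.500

End-effector z-axis (col 2 of R) = (-0.8660,0.0000,-0.5000)
R[2][2] = -0.5000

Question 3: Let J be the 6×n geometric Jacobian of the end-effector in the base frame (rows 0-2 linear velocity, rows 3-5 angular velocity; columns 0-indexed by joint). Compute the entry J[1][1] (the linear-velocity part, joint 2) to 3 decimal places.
1.000

prismatic axis z_1 = (0.0000,1.0000,0.0000)
J_v[:, 1] = z_1; J_ω[:, 1] = (0,0,0)
entry J[1][1] = 1.0000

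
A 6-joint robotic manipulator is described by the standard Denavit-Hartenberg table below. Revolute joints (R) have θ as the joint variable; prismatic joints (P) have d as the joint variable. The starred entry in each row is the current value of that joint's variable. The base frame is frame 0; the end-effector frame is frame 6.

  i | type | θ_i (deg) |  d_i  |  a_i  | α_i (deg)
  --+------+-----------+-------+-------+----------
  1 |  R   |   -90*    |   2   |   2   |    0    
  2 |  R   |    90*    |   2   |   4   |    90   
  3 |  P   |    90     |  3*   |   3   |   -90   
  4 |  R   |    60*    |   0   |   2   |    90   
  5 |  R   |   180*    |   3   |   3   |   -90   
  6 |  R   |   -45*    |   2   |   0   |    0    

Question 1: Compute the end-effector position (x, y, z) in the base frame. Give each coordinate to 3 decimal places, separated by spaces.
after link 1: o_1 = (0.0000, -2.0000, 2.0000)
after link 2: o_2 = (4.0000, -2.0000, 4.0000)
after link 3: o_3 = (4.0000, -5.0000, 7.0000)
after link 4: o_4 = (4.0000, -3.2679, 8.0000)
after link 5: o_5 = (4.0000, -7.3660, 9.0981)
after link 6: o_6 = (6.0000, -7.3660, 9.0981)

6.000 -7.366 9.098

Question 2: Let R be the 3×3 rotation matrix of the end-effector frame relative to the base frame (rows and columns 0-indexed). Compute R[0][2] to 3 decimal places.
End-effector z-axis (col 2 of R) = (1.0000,-0.0000,-0.0000)
R[0][2] = 1.0000

1.000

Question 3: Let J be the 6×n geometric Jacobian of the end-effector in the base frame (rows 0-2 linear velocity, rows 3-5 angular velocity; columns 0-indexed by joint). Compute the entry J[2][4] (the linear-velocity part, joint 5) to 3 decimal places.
1.000

axis z_4 = (0.0000,-0.5000,0.8660); lever o_n−o_4 = (2.0000,-4.0981,1.0981)
cross product → J_v[:, 4] = (3.0000,1.7321,1.0000)
J_ω[:, 4] = z_4
entry J[2][4] = 1.0000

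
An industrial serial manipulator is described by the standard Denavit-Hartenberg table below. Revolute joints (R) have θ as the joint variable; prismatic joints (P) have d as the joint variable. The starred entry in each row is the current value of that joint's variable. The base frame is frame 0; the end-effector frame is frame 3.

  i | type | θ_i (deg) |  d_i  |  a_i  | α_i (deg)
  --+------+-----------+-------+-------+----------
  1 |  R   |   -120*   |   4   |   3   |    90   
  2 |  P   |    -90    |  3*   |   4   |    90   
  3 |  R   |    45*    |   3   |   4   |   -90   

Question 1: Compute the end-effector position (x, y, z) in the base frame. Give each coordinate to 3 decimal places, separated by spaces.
after link 1: o_1 = (-1.5000, -2.5981, 4.0000)
after link 2: o_2 = (-4.0981, -1.0981, 0.0000)
after link 3: o_3 = (-5.0476, 2.9142, -2.8284)

-5.048 2.914 -2.828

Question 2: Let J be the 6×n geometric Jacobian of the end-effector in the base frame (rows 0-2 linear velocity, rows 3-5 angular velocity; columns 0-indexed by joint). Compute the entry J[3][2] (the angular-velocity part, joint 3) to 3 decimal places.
axis z_2 = (0.5000,0.8660,-0.0000); lever o_n−o_2 = (-0.9495,4.0123,-2.8284)
cross product → J_v[:, 2] = (-2.4495,1.4142,2.8284)
J_ω[:, 2] = z_2
entry J[3][2] = 0.5000

0.500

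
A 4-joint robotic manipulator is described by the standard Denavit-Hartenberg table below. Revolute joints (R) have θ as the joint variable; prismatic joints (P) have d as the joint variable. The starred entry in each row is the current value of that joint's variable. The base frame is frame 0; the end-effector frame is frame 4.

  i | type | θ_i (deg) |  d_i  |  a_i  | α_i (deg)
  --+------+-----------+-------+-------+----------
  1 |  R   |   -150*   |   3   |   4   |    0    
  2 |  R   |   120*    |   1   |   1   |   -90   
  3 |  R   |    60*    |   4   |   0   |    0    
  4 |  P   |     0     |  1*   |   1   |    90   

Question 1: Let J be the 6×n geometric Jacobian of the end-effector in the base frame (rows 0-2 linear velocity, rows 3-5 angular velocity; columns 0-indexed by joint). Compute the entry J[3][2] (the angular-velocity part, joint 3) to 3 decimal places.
axis z_2 = (0.5000,0.8660,0.0000); lever o_n−o_2 = (2.9330,4.0801,-0.8660)
cross product → J_v[:, 2] = (-0.7500,0.4330,-0.5000)
J_ω[:, 2] = z_2
entry J[3][2] = 0.5000

0.500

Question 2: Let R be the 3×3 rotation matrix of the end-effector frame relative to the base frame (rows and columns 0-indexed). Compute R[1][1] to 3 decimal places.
End-effector y-axis (col 1 of R) = (0.5000,0.8660,0.0000)
R[1][1] = 0.8660

0.866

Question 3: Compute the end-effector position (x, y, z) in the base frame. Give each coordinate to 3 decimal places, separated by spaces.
after link 1: o_1 = (-3.4641, -2.0000, 3.0000)
after link 2: o_2 = (-2.5981, -2.5000, 4.0000)
after link 3: o_3 = (-0.5981, 0.9641, 4.0000)
after link 4: o_4 = (0.3349, 1.5801, 3.1340)

0.335 1.580 3.134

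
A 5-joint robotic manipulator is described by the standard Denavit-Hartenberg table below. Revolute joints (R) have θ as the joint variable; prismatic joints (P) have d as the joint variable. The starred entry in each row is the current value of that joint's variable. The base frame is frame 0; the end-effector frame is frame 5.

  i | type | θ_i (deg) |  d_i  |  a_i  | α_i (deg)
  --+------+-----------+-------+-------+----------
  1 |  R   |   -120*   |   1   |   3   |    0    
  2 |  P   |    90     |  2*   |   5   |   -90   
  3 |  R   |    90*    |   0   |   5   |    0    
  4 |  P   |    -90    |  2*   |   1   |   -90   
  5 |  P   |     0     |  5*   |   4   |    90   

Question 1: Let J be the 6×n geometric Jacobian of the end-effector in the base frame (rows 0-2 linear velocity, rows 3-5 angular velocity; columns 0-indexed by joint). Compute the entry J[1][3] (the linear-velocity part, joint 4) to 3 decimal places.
0.866

prismatic axis z_3 = (0.5000,0.8660,0.0000)
J_v[:, 3] = z_3; J_ω[:, 3] = (0,0,0)
entry J[1][3] = 0.8660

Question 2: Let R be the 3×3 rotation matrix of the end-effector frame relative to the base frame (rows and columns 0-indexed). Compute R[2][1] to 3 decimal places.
End-effector y-axis (col 1 of R) = (0.0000,0.0000,-1.0000)
R[2][1] = -1.0000

-1.000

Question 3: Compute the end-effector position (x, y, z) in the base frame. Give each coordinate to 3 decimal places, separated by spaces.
after link 1: o_1 = (-1.5000, -2.5981, 1.0000)
after link 2: o_2 = (2.8301, -5.0981, 3.0000)
after link 3: o_3 = (2.8301, -5.0981, -2.0000)
after link 4: o_4 = (4.6962, -3.8660, -2.0000)
after link 5: o_5 = (8.1603, -5.8660, -7.0000)

8.160 -5.866 -7.000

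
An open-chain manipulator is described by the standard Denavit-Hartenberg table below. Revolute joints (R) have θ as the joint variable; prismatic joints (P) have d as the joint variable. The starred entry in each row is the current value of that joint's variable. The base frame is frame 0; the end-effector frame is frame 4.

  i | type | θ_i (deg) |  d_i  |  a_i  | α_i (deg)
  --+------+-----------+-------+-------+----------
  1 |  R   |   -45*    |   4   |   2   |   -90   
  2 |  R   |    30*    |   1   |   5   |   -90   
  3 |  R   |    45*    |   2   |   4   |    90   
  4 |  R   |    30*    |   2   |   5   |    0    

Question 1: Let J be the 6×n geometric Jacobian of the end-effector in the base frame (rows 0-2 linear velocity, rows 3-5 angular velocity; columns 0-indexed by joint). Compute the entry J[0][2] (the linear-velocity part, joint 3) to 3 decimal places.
-7.906

axis z_2 = (-0.3536,0.3536,-0.8660); lever o_n−o_2 = (-0.2830,-6.0471,-7.5494)
cross product → J_v[:, 2] = (-7.9061,-2.4240,2.2380)
J_ω[:, 2] = z_2
entry J[0][2] = -7.9061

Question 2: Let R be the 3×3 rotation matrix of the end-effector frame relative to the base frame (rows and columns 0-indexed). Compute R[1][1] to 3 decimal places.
End-effector y-axis (col 1 of R) = (-0.2727,0.7727,-0.5732)
R[1][1] = 0.7727

0.773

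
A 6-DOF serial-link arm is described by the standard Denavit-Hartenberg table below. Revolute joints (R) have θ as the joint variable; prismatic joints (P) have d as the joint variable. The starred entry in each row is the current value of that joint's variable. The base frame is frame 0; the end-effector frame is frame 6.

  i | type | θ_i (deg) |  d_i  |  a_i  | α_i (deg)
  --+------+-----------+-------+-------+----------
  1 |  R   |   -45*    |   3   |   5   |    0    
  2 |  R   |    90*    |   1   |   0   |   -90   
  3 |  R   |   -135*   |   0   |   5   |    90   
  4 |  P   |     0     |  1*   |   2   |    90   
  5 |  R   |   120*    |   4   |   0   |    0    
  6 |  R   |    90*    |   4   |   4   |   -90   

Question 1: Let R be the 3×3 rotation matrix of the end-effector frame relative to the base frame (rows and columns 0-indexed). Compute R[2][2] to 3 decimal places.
0.966

End-effector z-axis (col 2 of R) = (0.1830,0.1830,0.9659)
R[2][2] = 0.9659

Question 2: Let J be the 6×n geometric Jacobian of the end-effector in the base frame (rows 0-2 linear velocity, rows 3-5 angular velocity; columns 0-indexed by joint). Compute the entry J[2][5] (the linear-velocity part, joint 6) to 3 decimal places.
axis z_5 = (0.7071,-0.7071,-0.0000); lever o_n−o_5 = (5.5605,-0.0964,-1.0353)
cross product → J_v[:, 5] = (0.7321,0.7321,3.8637)
J_ω[:, 5] = z_5
entry J[2][5] = 3.8637

3.864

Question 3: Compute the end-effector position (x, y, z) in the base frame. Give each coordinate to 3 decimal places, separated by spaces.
after link 1: o_1 = (3.5355, -3.5355, 3.0000)
after link 2: o_2 = (3.5355, -3.5355, 4.0000)
after link 3: o_3 = (1.0355, -6.0355, 7.5355)
after link 4: o_4 = (-0.4645, -7.5355, 8.2426)
after link 5: o_5 = (2.3640, -10.3640, 8.2426)
after link 6: o_6 = (7.9244, -10.4603, 7.2074)

7.924 -10.460 7.207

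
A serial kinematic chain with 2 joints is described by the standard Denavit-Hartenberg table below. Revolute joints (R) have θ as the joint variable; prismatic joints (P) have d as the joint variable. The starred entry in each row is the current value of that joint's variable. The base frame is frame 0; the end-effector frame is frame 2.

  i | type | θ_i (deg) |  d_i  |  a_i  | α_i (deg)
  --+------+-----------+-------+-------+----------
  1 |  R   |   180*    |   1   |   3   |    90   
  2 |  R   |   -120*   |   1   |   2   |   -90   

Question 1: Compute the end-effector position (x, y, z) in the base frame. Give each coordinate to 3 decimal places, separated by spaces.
after link 1: o_1 = (-3.0000, 0.0000, 1.0000)
after link 2: o_2 = (-2.0000, 1.0000, -0.7321)

-2.000 1.000 -0.732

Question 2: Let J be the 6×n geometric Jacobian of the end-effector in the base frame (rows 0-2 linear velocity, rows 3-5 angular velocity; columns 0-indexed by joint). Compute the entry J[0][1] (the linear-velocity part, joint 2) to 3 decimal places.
-1.732

axis z_1 = (0.0000,1.0000,0.0000); lever o_n−o_1 = (1.0000,1.0000,-1.7321)
cross product → J_v[:, 1] = (-1.7321,0.0000,-1.0000)
J_ω[:, 1] = z_1
entry J[0][1] = -1.7321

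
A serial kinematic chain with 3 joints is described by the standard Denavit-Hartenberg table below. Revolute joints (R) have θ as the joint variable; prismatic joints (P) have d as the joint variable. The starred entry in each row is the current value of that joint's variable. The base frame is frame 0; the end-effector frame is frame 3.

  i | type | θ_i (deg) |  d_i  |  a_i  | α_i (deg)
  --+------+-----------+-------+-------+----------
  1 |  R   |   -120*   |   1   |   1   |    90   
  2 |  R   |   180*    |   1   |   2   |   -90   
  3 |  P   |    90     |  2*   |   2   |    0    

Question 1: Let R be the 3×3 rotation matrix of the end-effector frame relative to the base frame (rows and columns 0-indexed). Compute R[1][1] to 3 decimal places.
-0.866

End-effector y-axis (col 1 of R) = (-0.5000,-0.8660,-0.0000)
R[1][1] = -0.8660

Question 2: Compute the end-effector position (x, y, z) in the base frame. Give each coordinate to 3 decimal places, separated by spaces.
1.366 0.366 -1.000

after link 1: o_1 = (-0.5000, -0.8660, 1.0000)
after link 2: o_2 = (-0.3660, 1.3660, 1.0000)
after link 3: o_3 = (1.3660, 0.3660, -1.0000)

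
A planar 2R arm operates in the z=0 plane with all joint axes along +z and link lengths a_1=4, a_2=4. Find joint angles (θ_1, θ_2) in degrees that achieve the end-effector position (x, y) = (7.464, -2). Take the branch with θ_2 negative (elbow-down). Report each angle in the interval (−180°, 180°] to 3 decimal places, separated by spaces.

cos θ_2 = (59.7113−4²−4²)/(2·4·4) = 0.8660; θ_2 = -30.0054° (elbow-down)
β = atan2(-2.0000,7.4640) = -15.0002°; ψ = atan2(-2.0003,7.4639) = -15.0027°
θ_1 = β − ψ = 0.0025°

0.003 -30.005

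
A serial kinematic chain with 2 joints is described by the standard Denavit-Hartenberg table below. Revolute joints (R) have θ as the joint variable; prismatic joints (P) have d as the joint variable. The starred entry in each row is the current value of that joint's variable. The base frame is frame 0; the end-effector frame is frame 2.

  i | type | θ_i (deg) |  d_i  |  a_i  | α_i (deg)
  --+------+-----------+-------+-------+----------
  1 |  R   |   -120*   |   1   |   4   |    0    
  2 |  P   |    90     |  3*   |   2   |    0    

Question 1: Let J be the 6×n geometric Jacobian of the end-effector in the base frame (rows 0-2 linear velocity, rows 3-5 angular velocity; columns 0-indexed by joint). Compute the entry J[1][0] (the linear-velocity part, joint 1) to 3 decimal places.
axis z_0 = ẑ; lever o_n−o_0 = (-0.2679,-4.4641,4.0000)
cross product → J_v[:, 0] = (4.4641,-0.2679,0.0000)
J_ω[:, 0] = z_0
entry J[1][0] = -0.2679

-0.268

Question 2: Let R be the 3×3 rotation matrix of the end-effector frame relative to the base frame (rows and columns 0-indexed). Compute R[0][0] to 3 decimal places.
0.866

End-effector x-axis (col 0 of R) = (0.8660,-0.5000,0.0000)
R[0][0] = 0.8660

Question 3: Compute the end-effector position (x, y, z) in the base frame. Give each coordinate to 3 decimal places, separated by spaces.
-0.268 -4.464 4.000

after link 1: o_1 = (-2.0000, -3.4641, 1.0000)
after link 2: o_2 = (-0.2679, -4.4641, 4.0000)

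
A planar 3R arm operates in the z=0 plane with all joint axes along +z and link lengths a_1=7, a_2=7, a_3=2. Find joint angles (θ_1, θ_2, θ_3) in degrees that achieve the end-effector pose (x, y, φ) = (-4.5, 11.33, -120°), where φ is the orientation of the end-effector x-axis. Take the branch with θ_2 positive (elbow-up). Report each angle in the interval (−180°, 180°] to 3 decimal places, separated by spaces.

wrist centre = target − a_3·(cos φ, sin φ) = (-3.5000, 13.0621)
cos θ_2 = (182.8672−7²−7²)/(2·7·7) = 0.8660; θ_2 = 30.0039° (elbow-up)
β = atan2(13.0621,-3.5000) = 105.0001°; ψ = atan2(3.5004,13.0619) = 15.0019°
θ_1 = β − ψ = 89.9982°
θ_3 = φ − θ_1 − θ_2 = 119.9979° (wrapped to (-180°,180°])

89.998 30.004 119.998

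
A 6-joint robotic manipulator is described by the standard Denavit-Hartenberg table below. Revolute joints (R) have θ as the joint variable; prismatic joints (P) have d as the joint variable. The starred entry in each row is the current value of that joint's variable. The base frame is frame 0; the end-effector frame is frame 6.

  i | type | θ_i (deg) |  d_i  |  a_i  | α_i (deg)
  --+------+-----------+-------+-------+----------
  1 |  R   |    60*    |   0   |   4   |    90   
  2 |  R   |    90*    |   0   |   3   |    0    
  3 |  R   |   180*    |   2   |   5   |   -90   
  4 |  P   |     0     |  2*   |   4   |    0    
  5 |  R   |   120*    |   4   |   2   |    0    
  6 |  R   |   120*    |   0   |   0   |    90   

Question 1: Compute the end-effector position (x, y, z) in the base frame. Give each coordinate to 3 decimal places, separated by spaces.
5.232 8.526 -5.000

after link 1: o_1 = (2.0000, 3.4641, 0.0000)
after link 2: o_2 = (2.0000, 3.4641, 3.0000)
after link 3: o_3 = (3.7321, 2.4641, -2.0000)
after link 4: o_4 = (4.7321, 4.1962, -6.0000)
after link 5: o_5 = (5.2321, 8.5263, -5.0000)
after link 6: o_6 = (5.2321, 8.5263, -5.0000)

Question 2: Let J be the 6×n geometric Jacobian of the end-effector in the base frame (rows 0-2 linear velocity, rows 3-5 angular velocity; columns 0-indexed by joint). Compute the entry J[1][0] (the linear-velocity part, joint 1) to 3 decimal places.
5.232

axis z_0 = ẑ; lever o_n−o_0 = (5.2321,8.5263,-5.0000)
cross product → J_v[:, 0] = (-8.5263,5.2321,0.0000)
J_ω[:, 0] = z_0
entry J[1][0] = 5.2321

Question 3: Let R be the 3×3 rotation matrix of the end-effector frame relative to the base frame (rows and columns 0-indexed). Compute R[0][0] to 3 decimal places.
0.750

End-effector x-axis (col 0 of R) = (0.7500,-0.4330,0.5000)
R[0][0] = 0.7500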